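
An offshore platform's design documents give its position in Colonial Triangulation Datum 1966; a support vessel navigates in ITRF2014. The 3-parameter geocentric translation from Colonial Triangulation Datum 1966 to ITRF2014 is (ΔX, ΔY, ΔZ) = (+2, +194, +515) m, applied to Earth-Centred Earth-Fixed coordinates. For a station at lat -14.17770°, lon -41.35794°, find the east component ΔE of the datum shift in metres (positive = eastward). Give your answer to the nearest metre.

ΔE = 147 m

The local east axis at (φ, λ) is (−sin λ, cos λ, 0), so ΔE = −sin(-41.35794°)·2 + cos(-41.35794°)·194 = 146.94 m.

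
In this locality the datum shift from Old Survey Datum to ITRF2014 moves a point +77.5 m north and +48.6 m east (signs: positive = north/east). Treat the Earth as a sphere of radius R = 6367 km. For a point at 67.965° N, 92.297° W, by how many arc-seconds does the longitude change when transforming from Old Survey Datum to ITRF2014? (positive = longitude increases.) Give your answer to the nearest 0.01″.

Δλ = 4.20″

At latitude 67.965°, cos φ = 0.375173.
One radian of longitude at latitude φ spans R cos φ, so Δλ = ΔE / (R cos φ) = 48.6 / (6367000 × 0.375173) = 2.0346e-05 rad = 4.197″.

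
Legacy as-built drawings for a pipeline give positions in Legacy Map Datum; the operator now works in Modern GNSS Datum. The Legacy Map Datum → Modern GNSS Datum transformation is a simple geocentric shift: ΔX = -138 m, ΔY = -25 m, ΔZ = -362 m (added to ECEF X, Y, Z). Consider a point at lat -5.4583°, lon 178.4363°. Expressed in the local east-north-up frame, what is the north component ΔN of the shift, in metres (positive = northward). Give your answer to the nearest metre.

ΔN = -347 m

The local north axis is (−sin φ cos λ, −sin φ sin λ, cos φ), giving ΔN = 13.122 − 0.065 − 360.359 = -347.30 m.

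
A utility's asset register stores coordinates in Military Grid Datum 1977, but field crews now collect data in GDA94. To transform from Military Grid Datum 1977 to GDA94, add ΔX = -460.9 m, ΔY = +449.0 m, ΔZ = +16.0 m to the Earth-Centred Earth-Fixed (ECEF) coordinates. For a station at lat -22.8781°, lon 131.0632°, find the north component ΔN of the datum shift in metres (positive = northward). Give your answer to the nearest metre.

At φ = -22.8781°, λ = 131.0632°: sin φ = -0.388772, cos φ = 0.921334, sin λ = 0.753985, cos λ = -0.656891.
ΔN = −sin φ cos λ·ΔX − sin φ sin λ·ΔY + cos φ·ΔZ = −(-0.388772)(-0.656891)(-460.9) − (-0.388772)(0.753985)(449.0) + (0.921334)(16.0) = 264.06 m.

ΔN = 264 m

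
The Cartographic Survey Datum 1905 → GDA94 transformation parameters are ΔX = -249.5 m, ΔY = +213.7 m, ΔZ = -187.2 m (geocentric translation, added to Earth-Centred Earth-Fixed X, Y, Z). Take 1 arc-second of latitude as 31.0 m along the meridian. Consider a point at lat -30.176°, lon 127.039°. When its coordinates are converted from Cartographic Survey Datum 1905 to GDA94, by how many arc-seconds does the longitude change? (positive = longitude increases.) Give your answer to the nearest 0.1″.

sin φ = -0.502658, cos φ = 0.864485, sin λ = 0.798226, cos λ = -0.602358.
East component: ΔE = −sin λ·ΔX + cos λ·ΔY = −(0.798226)(-249.5) + (-0.602358)(213.7) = 70.43 m.
1° of latitude spans 3600 × 31.00 = 111600 m; at latitude φ, 1° of longitude spans that × cos φ = 96476.6 m, so Δλ = 70.43 / 96476.6 × 3600 = 2.628″.

Δλ = 2.6″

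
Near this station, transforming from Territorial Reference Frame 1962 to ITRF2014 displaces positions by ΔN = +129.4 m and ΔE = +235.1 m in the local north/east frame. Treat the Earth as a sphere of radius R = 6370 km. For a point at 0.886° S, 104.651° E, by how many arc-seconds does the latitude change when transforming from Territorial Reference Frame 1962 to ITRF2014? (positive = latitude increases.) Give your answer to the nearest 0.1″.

On a sphere of radius R, 1 rad of latitude = R, so Δφ = ΔN / R = 129.4 / 6370000 = 2.0314e-05 rad = 4.190″.

Δφ = 4.2″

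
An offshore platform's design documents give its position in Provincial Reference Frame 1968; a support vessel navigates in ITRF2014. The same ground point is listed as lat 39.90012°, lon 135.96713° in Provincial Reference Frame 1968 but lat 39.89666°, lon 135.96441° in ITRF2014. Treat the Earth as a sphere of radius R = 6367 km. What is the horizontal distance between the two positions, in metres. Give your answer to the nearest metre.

Δφ = 39.89666° − 39.90012° = -0.00346°; Δλ = 135.96441° − 135.96713° = -0.00272°.
1° along a meridian = πR/180 = 111125 m.
ΔN = Δφ × 111125 = -384.5 m; ΔE = Δλ × 111125 × cos(39.90012°) = -0.00272 × 111125 × 0.767164 = -231.9 m.
Distance = √(ΔE² + ΔN²) = √((-231.9)² + (-384.5)²) = 449.0 m.

449 m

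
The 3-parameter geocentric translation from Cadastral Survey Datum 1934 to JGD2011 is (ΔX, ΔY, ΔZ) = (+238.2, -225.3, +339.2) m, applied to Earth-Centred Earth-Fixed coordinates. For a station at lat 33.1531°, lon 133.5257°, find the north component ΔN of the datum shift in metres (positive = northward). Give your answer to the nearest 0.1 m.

At φ = 33.1531°, λ = 133.5257°: sin φ = 0.546878, cos φ = 0.837212, sin λ = 0.725066, cos λ = -0.688680.
ΔN = −sin φ cos λ·ΔX − sin φ sin λ·ΔY + cos φ·ΔZ = −(0.546878)(-0.688680)(238.2) − (0.546878)(0.725066)(-225.3) + (0.837212)(339.2) = 463.03 m.

ΔN = 463.0 m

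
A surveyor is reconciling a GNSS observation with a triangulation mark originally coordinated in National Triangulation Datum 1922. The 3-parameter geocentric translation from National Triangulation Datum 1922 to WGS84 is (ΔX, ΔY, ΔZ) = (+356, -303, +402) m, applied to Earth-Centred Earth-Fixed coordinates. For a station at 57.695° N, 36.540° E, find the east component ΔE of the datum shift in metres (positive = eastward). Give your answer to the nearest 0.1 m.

The local east axis at (φ, λ) is (−sin λ, cos λ, 0), so ΔE = −sin(36.540°)·356 + cos(36.540°)·(-303) = -455.40 m.

ΔE = -455.4 m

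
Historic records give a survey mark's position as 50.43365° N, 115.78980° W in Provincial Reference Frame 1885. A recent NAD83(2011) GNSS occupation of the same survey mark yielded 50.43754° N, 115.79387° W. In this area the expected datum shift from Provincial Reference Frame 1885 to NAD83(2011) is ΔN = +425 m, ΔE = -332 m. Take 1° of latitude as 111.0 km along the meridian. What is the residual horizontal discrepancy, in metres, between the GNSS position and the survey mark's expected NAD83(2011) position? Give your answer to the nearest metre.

45 m

Observed coordinate differences: Δφ = +0.00389°, Δλ = -0.00407°.
Converting to metres (1° lat = 111000 m, cos φ = 0.636971): observed ΔN = 431.8 m, observed ΔE = -287.8 m.
Subtracting the expected shift leaves a residual of 431.8 − (425) = 6.8 m north and -287.8 − (-332) = 44.2 m east.
Residual distance = √(6.8² + 44.2²) = 44.8 m.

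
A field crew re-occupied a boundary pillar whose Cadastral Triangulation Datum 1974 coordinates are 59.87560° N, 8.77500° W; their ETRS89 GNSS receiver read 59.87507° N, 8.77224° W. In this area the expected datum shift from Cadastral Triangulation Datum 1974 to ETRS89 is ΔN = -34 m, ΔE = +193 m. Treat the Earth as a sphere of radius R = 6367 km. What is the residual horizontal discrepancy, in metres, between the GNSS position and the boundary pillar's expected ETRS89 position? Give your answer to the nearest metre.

46 m

Observed coordinate differences: Δφ = -0.00053°, Δλ = +0.00276°.
Converting to metres (1° lat = 111125 m, cos φ = 0.501879): observed ΔN = -58.9 m, observed ΔE = 153.9 m.
Subtracting the expected shift leaves a residual of -58.9 − (-34) = -24.9 m north and 153.9 − (193) = -39.1 m east.
Residual distance = √((-24.9)² + (-39.1)²) = 46.3 m.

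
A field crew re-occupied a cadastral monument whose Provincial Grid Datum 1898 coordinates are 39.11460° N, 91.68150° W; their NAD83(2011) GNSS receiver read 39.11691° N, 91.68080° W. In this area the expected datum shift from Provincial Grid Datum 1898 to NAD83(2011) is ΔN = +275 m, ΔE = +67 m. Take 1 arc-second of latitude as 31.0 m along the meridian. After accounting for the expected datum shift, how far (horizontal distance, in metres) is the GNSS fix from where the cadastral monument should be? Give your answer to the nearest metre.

18 m

Observed coordinate differences: Δφ = +0.00231°, Δλ = +0.00070°.
Converting to metres (1° lat = 111600 m, cos φ = 0.775886): observed ΔN = 257.8 m, observed ΔE = 60.6 m.
Subtracting the expected shift leaves a residual of 257.8 − (275) = -17.2 m north and 60.6 − (67) = -6.4 m east.
Residual distance = √((-17.2)² + (-6.4)²) = 18.4 m.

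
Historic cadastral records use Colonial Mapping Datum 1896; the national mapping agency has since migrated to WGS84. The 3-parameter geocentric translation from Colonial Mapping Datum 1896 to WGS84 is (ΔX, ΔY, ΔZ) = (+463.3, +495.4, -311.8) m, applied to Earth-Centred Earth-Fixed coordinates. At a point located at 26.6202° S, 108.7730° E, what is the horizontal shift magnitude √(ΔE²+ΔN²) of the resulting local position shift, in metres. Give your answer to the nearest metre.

The local east axis at (φ, λ) is (−sin λ, cos λ, 0), so ΔE = −sin(108.7730°)·463.3 + cos(108.7730°)·495.4 = -598.08 m.
The local north axis is (−sin φ cos λ, −sin φ sin λ, cos φ), giving ΔN = -66.807 + 210.167 − 278.748 = -135.39 m.
Horizontal magnitude = √(ΔE² + ΔN²) = √((-598.08)² + (-135.39)²) = 613.21 m.

613 m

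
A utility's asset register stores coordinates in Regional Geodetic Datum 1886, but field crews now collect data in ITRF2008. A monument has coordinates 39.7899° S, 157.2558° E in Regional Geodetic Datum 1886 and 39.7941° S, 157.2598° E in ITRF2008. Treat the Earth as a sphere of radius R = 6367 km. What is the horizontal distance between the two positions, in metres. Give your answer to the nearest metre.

Δφ = -39.7941° − -39.7899° = -0.0042°; Δλ = 157.2598° − 157.2558° = +0.0040°.
1° along a meridian = πR/180 = 111125 m.
ΔN = Δφ × 111125 = -466.7 m; ΔE = Δλ × 111125 × cos(-39.7899°) = +0.0040 × 111125 × 0.768396 = 341.6 m.
Distance = √(ΔE² + ΔN²) = √(341.6² + (-466.7)²) = 578.4 m.

578 m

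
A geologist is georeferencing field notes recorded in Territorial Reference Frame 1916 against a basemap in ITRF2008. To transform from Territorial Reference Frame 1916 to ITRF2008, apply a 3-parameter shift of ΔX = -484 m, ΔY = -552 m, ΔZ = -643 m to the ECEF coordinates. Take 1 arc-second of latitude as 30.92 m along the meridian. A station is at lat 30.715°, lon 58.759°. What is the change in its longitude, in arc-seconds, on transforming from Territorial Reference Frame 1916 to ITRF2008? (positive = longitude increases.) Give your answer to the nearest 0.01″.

sin φ = 0.510768, cos φ = 0.859719, sin λ = 0.854993, cos λ = 0.518639.
East component: ΔE = −sin λ·ΔX + cos λ·ΔY = −(0.854993)(-484) + (0.518639)(-552) = 127.53 m.
1° of latitude spans 3600 × 30.92 = 111312 m; at latitude φ, 1° of longitude spans that × cos φ = 95697.0 m, so Δλ = 127.53 / 95697.0 × 3600 = 4.797″.

Δλ = 4.80″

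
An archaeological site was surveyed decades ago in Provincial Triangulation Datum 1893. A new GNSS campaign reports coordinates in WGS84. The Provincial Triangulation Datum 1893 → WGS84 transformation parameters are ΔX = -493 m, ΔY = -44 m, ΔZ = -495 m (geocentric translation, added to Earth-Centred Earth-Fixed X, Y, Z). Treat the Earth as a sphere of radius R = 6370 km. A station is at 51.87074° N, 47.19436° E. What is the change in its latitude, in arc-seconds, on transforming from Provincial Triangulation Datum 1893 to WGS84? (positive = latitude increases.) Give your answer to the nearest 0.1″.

sin φ = 0.786620, cos φ = 0.617438, sin λ = 0.733663, cos λ = 0.679514.
North component: ΔN = −sin φ cos λ·ΔX − sin φ sin λ·ΔY + cos φ·ΔZ = −(0.786620)(0.679514)(-493) − (0.786620)(0.733663)(-44) + (0.617438)(-495) = -16.72 m.
1° of latitude spans πR/180 = 111177 m, so Δφ = -16.72 / 111177 × 3600 = -0.541″.

Δφ = -0.5″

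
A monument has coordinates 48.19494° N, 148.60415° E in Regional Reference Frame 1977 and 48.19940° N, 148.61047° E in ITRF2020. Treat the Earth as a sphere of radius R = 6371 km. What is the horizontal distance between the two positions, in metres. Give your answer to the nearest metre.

Δφ = 48.19940° − 48.19494° = +0.00446°; Δλ = 148.61047° − 148.60415° = +0.00632°.
1° along a meridian = πR/180 = 111195 m.
ΔN = Δφ × 111195 = 495.9 m; ΔE = Δλ × 111195 × cos(48.19494°) = +0.00632 × 111195 × 0.666598 = 468.5 m.
Distance = √(ΔE² + ΔN²) = √(468.5² + 495.9²) = 682.2 m.

682 m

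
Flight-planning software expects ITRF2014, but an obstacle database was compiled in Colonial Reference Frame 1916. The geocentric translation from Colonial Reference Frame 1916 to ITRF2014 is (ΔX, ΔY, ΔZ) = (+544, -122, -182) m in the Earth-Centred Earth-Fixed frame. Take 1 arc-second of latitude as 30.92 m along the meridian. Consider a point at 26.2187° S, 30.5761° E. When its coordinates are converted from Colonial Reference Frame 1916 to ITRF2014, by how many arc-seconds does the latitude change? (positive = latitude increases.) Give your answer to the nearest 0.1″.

Δφ = 0.5″

sin φ = -0.441799, cos φ = 0.897114, sin λ = 0.508682, cos λ = 0.860954.
North component: ΔN = −sin φ cos λ·ΔX − sin φ sin λ·ΔY + cos φ·ΔZ = −(-0.441799)(0.860954)(544) − (-0.441799)(0.508682)(-122) + (0.897114)(-182) = 16.23 m.
1° of latitude spans 3600 × 30.92 = 111312 m, so Δφ = 16.23 / 111312 × 3600 = 0.525″.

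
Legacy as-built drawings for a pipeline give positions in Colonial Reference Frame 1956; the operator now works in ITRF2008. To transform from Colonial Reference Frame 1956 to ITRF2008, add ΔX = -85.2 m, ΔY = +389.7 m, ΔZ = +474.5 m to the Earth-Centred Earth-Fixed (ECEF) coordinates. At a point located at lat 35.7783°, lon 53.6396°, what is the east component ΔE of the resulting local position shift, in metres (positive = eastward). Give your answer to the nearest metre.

ΔE = 300 m

The local east axis at (φ, λ) is (−sin λ, cos λ, 0), so ΔE = −sin(53.6396°)·(-85.2) + cos(53.6396°)·389.7 = 299.65 m.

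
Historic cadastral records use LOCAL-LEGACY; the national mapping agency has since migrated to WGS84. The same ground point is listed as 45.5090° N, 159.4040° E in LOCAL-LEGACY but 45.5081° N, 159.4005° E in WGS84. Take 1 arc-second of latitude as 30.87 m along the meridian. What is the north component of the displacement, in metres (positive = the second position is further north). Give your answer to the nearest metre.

ΔN = -100 m

Δφ = 45.5081° − 45.5090° = -0.0009°; Δλ = 159.4005° − 159.4040° = -0.0035°.
1° of latitude = 3600 × 30.87 = 111132 m.
ΔN = Δφ × 111132 = -100.0 m; ΔE = Δλ × 111132 × cos(45.5090°) = -0.0035 × 111132 × 0.700797 = -272.6 m.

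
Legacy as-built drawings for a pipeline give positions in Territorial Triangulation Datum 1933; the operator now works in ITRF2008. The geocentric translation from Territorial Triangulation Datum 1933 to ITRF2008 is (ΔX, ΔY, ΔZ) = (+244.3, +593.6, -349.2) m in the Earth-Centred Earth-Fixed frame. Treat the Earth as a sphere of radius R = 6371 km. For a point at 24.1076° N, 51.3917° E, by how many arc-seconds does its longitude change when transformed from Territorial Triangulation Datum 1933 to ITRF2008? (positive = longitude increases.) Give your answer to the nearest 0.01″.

Δλ = 6.37″

sin φ = 0.408452, cos φ = 0.912780, sin λ = 0.781430, cos λ = 0.623993.
East component: ΔE = −sin λ·ΔX + cos λ·ΔY = −(0.781430)(244.3) + (0.623993)(593.6) = 179.50 m.
1° of latitude spans πR/180 = 111195 m; at latitude φ, 1° of longitude spans that × cos φ = 101496.5 m, so Δλ = 179.50 / 101496.5 × 3600 = 6.367″.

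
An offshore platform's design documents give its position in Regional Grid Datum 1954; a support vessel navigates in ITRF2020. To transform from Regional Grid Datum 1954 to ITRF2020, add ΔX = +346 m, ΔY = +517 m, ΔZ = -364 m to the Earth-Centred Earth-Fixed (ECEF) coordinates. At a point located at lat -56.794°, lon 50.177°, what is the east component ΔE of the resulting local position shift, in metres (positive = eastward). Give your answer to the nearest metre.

At φ = -56.794°, λ = 50.177°: sin φ = -0.836707, cos φ = 0.547651, sin λ = 0.768027, cos λ = 0.640418.
ΔE = −sin λ·ΔX + cos λ·ΔY = −(0.768027)·(346) + (0.640418)·(517) = 65.36 m.

ΔE = 65 m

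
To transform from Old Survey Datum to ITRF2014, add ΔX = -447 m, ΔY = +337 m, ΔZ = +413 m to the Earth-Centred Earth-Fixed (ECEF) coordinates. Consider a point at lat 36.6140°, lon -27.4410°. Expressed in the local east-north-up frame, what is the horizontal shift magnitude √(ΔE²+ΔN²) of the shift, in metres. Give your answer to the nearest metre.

At φ = 36.6140°, λ = -27.4410°: sin φ = 0.596421, cos φ = 0.802672, sin λ = -0.460835, cos λ = 0.887486.
ΔE = −sin λ·ΔX + cos λ·ΔY = −(-0.460835)·(-447) + (0.887486)·(337) = 93.09 m.
ΔN = −sin φ cos λ·ΔX − sin φ sin λ·ΔY + cos φ·ΔZ = −(0.596421)(0.887486)(-447) − (0.596421)(-0.460835)(337) + (0.802672)(413) = 660.73 m.
Horizontal magnitude = √(ΔE² + ΔN²) = √(93.09² + 660.73²) = 667.26 m.

667 m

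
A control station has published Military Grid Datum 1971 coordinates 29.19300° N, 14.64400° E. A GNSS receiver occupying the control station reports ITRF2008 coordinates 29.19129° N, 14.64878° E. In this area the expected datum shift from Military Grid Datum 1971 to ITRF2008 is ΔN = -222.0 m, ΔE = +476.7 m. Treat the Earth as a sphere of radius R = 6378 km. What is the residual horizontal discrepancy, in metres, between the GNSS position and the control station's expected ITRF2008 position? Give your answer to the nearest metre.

Observed coordinate differences: Δφ = -0.00171°, Δλ = +0.00478°.
Converting to metres (1° lat = 111317 m, cos φ = 0.872982): observed ΔN = -190.4 m, observed ΔE = 464.5 m.
Subtracting the expected shift leaves a residual of -190.4 − (-222.0) = 31.6 m north and 464.5 − (476.7) = -12.2 m east.
Residual distance = √(31.6² + (-12.2)²) = 33.9 m.

34 m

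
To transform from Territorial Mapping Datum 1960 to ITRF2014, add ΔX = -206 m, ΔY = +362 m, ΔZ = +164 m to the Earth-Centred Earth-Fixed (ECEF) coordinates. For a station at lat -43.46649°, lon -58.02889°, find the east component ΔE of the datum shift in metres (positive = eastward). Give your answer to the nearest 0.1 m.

At φ = -43.46649°, λ = -58.02889°: sin φ = -0.687930, cos φ = 0.725777, sin λ = -0.848315, cos λ = 0.529492.
ΔE = −sin λ·ΔX + cos λ·ΔY = −(-0.848315)·(-206) + (0.529492)·(362) = 16.92 m.

ΔE = 16.9 m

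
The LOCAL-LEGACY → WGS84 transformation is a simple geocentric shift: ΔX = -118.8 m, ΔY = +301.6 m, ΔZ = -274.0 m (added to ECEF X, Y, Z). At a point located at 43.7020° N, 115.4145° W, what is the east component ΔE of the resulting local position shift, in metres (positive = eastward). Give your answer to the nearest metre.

ΔE = -237 m

The local east axis at (φ, λ) is (−sin λ, cos λ, 0), so ΔE = −sin(-115.4145°)·(-118.8) + cos(-115.4145°)·301.6 = -236.74 m.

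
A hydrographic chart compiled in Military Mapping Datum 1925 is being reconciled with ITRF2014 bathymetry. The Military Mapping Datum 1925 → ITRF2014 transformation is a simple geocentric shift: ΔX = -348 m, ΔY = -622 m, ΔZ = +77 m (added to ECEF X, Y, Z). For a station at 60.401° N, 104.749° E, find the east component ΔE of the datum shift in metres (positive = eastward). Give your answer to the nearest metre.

ΔE = 495 m

The local east axis at (φ, λ) is (−sin λ, cos λ, 0), so ΔE = −sin(104.749°)·(-348) + cos(104.749°)·(-622) = 494.89 m.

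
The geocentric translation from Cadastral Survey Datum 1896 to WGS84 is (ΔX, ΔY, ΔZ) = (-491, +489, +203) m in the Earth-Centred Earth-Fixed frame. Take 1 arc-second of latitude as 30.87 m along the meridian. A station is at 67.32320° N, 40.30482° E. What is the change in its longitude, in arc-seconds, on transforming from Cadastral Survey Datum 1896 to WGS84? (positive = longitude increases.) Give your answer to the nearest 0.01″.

sin φ = 0.922694, cos φ = 0.385532, sin λ = 0.646854, cos λ = 0.762614.
East component: ΔE = −sin λ·ΔX + cos λ·ΔY = −(0.646854)(-491) + (0.762614)(489) = 690.52 m.
1° of latitude spans 3600 × 30.87 = 111132 m; at latitude φ, 1° of longitude spans that × cos φ = 42845.0 m, so Δλ = 690.52 / 42845.0 × 3600 = 58.020″.

Δλ = 58.02″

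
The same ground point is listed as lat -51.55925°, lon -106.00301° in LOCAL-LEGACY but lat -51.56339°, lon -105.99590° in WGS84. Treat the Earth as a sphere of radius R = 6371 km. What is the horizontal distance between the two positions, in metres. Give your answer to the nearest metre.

Δφ = -51.56339° − -51.55925° = -0.00414°; Δλ = -105.99590° − -106.00301° = +0.00711°.
1° along a meridian = πR/180 = 111195 m.
ΔN = Δφ × 111195 = -460.3 m; ΔE = Δλ × 111195 × cos(-51.55925°) = +0.00711 × 111195 × 0.621705 = 491.5 m.
Distance = √(ΔE² + ΔN²) = √(491.5² + (-460.3)²) = 673.4 m.

673 m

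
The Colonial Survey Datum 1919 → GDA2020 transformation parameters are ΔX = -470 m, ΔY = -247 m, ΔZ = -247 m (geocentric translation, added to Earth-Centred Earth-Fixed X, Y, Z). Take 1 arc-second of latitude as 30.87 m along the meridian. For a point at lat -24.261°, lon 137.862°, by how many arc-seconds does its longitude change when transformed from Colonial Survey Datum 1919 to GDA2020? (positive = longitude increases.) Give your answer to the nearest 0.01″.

Δλ = 17.71″

sin φ = -0.410894, cos φ = 0.911683, sin λ = 0.670919, cos λ = -0.741531.
East component: ΔE = −sin λ·ΔX + cos λ·ΔY = −(0.670919)(-470) + (-0.741531)(-247) = 498.49 m.
1° of latitude spans 3600 × 30.87 = 111132 m; at latitude φ, 1° of longitude spans that × cos φ = 101317.2 m, so Δλ = 498.49 / 101317.2 × 3600 = 17.712″.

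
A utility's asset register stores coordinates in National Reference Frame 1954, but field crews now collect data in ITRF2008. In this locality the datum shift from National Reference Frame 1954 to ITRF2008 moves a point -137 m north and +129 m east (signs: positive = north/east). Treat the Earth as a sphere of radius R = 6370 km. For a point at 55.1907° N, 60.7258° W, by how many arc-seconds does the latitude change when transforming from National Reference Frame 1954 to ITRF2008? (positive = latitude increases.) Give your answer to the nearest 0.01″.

Δφ = -4.44″

On a sphere of radius R, 1 rad of latitude = R, so Δφ = ΔN / R = -137.0 / 6370000 = -2.1507e-05 rad = -4.436″.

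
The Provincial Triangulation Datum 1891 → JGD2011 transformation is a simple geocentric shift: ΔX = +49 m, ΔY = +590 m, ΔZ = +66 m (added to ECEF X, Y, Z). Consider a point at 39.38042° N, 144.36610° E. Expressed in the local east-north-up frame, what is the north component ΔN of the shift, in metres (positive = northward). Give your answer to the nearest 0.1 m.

ΔN = -141.8 m

At φ = 39.38042°, λ = 144.36610°: sin φ = 0.634466, cos φ = 0.772950, sin λ = 0.582604, cos λ = -0.812756.
ΔN = −sin φ cos λ·ΔX − sin φ sin λ·ΔY + cos φ·ΔZ = −(0.634466)(-0.812756)(49) − (0.634466)(0.582604)(590) + (0.772950)(66) = -141.81 m.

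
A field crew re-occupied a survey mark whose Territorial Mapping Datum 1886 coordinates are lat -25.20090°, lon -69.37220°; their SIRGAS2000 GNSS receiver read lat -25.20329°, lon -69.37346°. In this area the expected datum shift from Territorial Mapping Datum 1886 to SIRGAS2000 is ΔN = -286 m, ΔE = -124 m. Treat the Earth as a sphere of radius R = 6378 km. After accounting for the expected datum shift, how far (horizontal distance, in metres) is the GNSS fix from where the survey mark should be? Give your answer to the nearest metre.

Observed coordinate differences: Δφ = -0.00239°, Δλ = -0.00126°.
Converting to metres (1° lat = 111317 m, cos φ = 0.904820): observed ΔN = -266.0 m, observed ΔE = -126.9 m.
Subtracting the expected shift leaves a residual of -266.0 − (-286) = 20.0 m north and -126.9 − (-124) = -2.9 m east.
Residual distance = √(20.0² + (-2.9)²) = 20.2 m.

20 m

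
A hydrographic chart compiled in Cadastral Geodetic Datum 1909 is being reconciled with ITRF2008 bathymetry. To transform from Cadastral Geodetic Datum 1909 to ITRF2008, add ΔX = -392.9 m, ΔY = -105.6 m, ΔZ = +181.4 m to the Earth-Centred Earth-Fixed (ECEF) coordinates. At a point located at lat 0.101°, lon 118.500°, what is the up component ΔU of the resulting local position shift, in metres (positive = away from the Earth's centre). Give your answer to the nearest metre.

ΔU = 95 m

The local up (radial) axis is (cos φ cos λ, cos φ sin λ, sin φ), giving ΔU = 187.475 − 92.803 + 0.320 = 94.99 m.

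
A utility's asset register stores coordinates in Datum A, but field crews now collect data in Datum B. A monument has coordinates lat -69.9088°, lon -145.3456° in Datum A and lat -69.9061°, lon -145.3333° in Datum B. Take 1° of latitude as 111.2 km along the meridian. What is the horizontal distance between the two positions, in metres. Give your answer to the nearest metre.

Δφ = -69.9061° − -69.9088° = +0.0027°; Δλ = -145.3333° − -145.3456° = +0.0123°.
ΔN = Δφ × 111200 = 300.2 m; ΔE = Δλ × 111200 × cos(-69.9088°) = +0.0123 × 111200 × 0.343515 = 469.8 m.
Distance = √(ΔE² + ΔN²) = √(469.8² + 300.2²) = 557.6 m.

558 m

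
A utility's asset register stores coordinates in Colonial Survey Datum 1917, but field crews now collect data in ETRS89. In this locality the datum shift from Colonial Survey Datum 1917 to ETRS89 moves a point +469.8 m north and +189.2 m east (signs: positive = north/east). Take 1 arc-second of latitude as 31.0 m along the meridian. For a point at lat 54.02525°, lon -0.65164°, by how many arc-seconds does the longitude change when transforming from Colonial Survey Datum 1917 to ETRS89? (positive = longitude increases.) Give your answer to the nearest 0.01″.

Δλ = 10.39″

At latitude 54.02525°, cos φ = 0.587429.
1″ of longitude at this latitude = 31.00 × cos φ = 18.2103 m, so Δλ = 189.2 / 18.2103 = 10.390″.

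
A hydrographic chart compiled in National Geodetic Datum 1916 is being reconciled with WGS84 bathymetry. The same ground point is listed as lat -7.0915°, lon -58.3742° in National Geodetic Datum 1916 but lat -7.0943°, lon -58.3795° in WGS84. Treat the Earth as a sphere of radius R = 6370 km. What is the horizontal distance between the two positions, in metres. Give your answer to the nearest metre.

Δφ = -7.0943° − -7.0915° = -0.0028°; Δλ = -58.3795° − -58.3742° = -0.0053°.
1° along a meridian = πR/180 = 111177 m.
ΔN = Δφ × 111177 = -311.3 m; ΔE = Δλ × 111177 × cos(-7.0915°) = -0.0053 × 111177 × 0.992350 = -584.7 m.
Distance = √(ΔE² + ΔN²) = √((-584.7)² + (-311.3)²) = 662.4 m.

662 m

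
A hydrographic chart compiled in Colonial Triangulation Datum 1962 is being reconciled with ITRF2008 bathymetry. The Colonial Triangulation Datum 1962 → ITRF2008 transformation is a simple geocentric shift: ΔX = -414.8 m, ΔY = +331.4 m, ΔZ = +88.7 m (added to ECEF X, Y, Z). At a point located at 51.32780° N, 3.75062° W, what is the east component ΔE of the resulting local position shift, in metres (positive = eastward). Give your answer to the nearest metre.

At φ = 51.32780°, λ = -3.75062°: sin φ = 0.780734, cos φ = 0.624864, sin λ = -0.065414, cos λ = 0.997858.
ΔE = −sin λ·ΔX + cos λ·ΔY = −(-0.065414)·(-414.8) + (0.997858)·(331.4) = 303.56 m.

ΔE = 304 m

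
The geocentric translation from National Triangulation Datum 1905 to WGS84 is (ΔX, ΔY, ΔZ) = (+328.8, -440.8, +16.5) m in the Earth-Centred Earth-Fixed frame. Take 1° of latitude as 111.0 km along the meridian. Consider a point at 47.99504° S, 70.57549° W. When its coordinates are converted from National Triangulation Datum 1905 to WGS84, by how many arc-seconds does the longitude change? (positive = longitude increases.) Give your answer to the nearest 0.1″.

Δλ = 7.9″

sin φ = -0.743087, cos φ = 0.669195, sin λ = -0.943080, cos λ = 0.332565.
East component: ΔE = −sin λ·ΔX + cos λ·ΔY = −(-0.943080)(328.8) + (0.332565)(-440.8) = 163.49 m.
1° of latitude spans 111000 m; at latitude φ, 1° of longitude spans that × cos φ = 74280.6 m, so Δλ = 163.49 / 74280.6 × 3600 = 7.924″.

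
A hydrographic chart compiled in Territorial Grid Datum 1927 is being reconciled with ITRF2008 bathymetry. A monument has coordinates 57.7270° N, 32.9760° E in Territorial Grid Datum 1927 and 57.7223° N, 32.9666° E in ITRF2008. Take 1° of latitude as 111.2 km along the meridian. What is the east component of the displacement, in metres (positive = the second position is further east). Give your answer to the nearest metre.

Δφ = 57.7223° − 57.7270° = -0.0047°; Δλ = 32.9666° − 32.9760° = -0.0094°.
ΔN = Δφ × 111200 = -522.6 m; ΔE = Δλ × 111200 × cos(57.7270°) = -0.0094 × 111200 × 0.533954 = -558.1 m.

ΔE = -558 m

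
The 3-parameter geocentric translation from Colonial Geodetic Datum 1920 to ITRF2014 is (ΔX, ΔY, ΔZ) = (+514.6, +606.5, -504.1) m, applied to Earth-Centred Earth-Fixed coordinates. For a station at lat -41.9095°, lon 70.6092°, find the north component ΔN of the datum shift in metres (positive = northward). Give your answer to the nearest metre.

The local north axis is (−sin φ cos λ, −sin φ sin λ, cos φ), giving ΔN = 114.122 + 382.136 − 375.152 = 121.11 m.

ΔN = 121 m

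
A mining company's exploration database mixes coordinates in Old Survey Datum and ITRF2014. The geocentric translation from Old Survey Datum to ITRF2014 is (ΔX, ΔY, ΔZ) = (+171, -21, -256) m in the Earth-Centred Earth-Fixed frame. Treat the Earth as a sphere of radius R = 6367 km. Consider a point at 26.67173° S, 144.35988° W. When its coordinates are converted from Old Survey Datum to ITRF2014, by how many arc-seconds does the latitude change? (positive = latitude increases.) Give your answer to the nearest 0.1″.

sin φ = -0.448878, cos φ = 0.893593, sin λ = -0.582692, cos λ = -0.812693.
North component: ΔN = −sin φ cos λ·ΔX − sin φ sin λ·ΔY + cos φ·ΔZ = −(-0.448878)(-0.812693)(171) − (-0.448878)(-0.582692)(-21) + (0.893593)(-256) = -285.65 m.
1° of latitude spans πR/180 = 111125 m, so Δφ = -285.65 / 111125 × 3600 = -9.254″.

Δφ = -9.3″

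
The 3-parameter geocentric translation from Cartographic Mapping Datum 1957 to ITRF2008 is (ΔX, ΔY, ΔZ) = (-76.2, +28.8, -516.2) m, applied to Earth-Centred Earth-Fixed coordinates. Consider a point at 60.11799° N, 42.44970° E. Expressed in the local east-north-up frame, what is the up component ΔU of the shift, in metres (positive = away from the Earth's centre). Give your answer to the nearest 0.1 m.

ΔU = -465.9 m

The local up (radial) axis is (cos φ cos λ, cos φ sin λ, sin φ), giving ΔU = -28.013 + 9.684 − 447.573 = -465.90 m.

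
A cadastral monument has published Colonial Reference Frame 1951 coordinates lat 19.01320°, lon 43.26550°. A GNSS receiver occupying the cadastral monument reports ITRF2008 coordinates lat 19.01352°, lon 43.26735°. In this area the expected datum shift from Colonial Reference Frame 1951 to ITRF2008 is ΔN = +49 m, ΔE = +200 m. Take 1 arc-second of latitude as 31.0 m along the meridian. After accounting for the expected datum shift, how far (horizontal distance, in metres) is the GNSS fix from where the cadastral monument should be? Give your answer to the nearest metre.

Observed coordinate differences: Δφ = +0.00032°, Δλ = +0.00185°.
Converting to metres (1° lat = 111600 m, cos φ = 0.945444): observed ΔN = 35.7 m, observed ΔE = 195.2 m.
Subtracting the expected shift leaves a residual of 35.7 − (49) = -13.3 m north and 195.2 − (200) = -4.8 m east.
Residual distance = √((-13.3)² + (-4.8)²) = 14.1 m.

14 m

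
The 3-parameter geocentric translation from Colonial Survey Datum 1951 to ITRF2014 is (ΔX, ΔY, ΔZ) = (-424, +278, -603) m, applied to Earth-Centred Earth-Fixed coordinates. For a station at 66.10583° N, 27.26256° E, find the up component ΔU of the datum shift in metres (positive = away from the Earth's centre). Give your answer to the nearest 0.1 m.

The local up (radial) axis is (cos φ cos λ, cos φ sin λ, sin φ), giving ΔU = -152.663 + 51.580 − 551.320 = -652.40 m.

ΔU = -652.4 m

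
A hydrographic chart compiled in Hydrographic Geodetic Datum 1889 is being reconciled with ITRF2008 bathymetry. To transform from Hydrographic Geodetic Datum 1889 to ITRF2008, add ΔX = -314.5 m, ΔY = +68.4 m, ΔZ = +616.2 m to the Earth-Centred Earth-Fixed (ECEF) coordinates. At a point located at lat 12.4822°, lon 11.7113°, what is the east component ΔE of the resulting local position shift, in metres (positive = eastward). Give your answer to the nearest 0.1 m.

ΔE = 130.8 m

At φ = 12.4822°, λ = 11.7113°: sin φ = 0.216136, cos φ = 0.976363, sin λ = 0.202980, cos λ = 0.979183.
ΔE = −sin λ·ΔX + cos λ·ΔY = −(0.202980)·(-314.5) + (0.979183)·(68.4) = 130.81 m.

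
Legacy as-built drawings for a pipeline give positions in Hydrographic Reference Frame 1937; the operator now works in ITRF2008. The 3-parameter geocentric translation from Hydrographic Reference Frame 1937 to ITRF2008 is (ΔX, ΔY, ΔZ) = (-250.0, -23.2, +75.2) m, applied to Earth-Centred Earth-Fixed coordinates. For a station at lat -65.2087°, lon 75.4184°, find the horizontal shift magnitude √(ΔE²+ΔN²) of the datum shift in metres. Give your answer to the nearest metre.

241 m

The local east axis at (φ, λ) is (−sin λ, cos λ, 0), so ΔE = −sin(75.4184°)·(-250.0) + cos(75.4184°)·(-23.2) = 236.11 m.
The local north axis is (−sin φ cos λ, −sin φ sin λ, cos φ), giving ΔN = -57.139 − 20.384 + 31.532 = -45.99 m.
Horizontal magnitude = √(ΔE² + ΔN²) = √(236.11² + (-45.99)²) = 240.54 m.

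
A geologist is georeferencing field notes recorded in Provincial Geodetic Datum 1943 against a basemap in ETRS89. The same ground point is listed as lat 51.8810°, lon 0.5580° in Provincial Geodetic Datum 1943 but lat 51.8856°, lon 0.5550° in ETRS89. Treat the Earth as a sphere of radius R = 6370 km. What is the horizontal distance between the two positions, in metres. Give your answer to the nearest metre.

Δφ = 51.8856° − 51.8810° = +0.0046°; Δλ = 0.5550° − 0.5580° = -0.0030°.
1° along a meridian = πR/180 = 111177 m.
ΔN = Δφ × 111177 = 511.4 m; ΔE = Δλ × 111177 × cos(51.8810°) = -0.0030 × 111177 × 0.617297 = -205.9 m.
Distance = √(ΔE² + ΔN²) = √((-205.9)² + 511.4²) = 551.3 m.

551 m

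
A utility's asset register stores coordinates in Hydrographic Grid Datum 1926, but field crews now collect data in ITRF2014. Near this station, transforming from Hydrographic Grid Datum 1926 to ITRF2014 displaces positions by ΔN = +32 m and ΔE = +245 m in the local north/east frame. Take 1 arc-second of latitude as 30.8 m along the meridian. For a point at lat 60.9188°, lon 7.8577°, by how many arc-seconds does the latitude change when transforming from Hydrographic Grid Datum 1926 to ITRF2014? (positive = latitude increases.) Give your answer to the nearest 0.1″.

Δφ = 1.0″

1″ of latitude = 30.80 m, so Δφ = 32.0 / 30.80 = 1.039″.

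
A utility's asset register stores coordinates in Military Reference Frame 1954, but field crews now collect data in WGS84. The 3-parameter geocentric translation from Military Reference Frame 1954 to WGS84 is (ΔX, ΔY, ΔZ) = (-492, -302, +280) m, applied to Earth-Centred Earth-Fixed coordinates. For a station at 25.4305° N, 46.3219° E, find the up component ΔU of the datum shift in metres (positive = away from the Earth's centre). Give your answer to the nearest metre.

ΔU = -384 m

The local up (radial) axis is (cos φ cos λ, cos φ sin λ, sin φ), giving ΔU = -306.856 − 197.253 + 120.236 = -383.87 m.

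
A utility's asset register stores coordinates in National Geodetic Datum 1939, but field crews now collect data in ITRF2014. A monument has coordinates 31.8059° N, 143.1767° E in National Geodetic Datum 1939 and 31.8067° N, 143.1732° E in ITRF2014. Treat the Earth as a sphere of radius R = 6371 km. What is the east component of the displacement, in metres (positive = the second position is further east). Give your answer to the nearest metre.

Δφ = 31.8067° − 31.8059° = +0.0008°; Δλ = 143.1732° − 143.1767° = -0.0035°.
1° along a meridian = πR/180 = 111195 m.
ΔN = Δφ × 111195 = 89.0 m; ΔE = Δλ × 111195 × cos(31.8059°) = -0.0035 × 111195 × 0.849838 = -330.7 m.

ΔE = -331 m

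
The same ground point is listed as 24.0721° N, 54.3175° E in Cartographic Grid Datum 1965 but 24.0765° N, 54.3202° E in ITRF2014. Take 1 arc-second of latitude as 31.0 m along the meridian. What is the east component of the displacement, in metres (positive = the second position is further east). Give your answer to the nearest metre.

Δφ = 24.0765° − 24.0721° = +0.0044°; Δλ = 54.3202° − 54.3175° = +0.0027°.
1° of latitude = 3600 × 31.00 = 111600 m.
ΔN = Δφ × 111600 = 491.0 m; ΔE = Δλ × 111600 × cos(24.0721°) = +0.0027 × 111600 × 0.913033 = 275.1 m.

ΔE = 275 m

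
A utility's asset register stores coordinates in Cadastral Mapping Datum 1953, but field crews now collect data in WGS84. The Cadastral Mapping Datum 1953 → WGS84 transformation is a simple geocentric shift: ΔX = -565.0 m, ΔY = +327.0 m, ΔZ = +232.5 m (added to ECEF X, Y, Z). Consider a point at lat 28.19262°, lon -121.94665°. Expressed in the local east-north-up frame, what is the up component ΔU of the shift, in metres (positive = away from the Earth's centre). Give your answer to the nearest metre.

ΔU = 129 m

At φ = 28.19262°, λ = -121.94665°: sin φ = 0.472437, cos φ = 0.881364, sin λ = -0.848541, cos λ = -0.529129.
ΔU = cos φ cos λ·ΔX + cos φ sin λ·ΔY + sin φ·ΔZ = (0.881364)(-0.529129)(-565.0) + (0.881364)(-0.848541)(327.0) + (0.472437)(232.5) = 128.78 m.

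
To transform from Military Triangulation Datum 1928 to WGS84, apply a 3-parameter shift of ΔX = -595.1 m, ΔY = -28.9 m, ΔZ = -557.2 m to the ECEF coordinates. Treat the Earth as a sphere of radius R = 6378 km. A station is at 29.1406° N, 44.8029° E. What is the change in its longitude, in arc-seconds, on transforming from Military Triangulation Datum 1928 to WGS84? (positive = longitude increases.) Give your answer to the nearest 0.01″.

sin φ = 0.486954, cos φ = 0.873427, sin λ = 0.704670, cos λ = 0.709535.
East component: ΔE = −sin λ·ΔX + cos λ·ΔY = −(0.704670)(-595.1) + (0.709535)(-28.9) = 398.84 m.
1° of latitude spans πR/180 = 111317 m; at latitude φ, 1° of longitude spans that × cos φ = 97227.4 m, so Δλ = 398.84 / 97227.4 × 3600 = 14.768″.

Δλ = 14.77″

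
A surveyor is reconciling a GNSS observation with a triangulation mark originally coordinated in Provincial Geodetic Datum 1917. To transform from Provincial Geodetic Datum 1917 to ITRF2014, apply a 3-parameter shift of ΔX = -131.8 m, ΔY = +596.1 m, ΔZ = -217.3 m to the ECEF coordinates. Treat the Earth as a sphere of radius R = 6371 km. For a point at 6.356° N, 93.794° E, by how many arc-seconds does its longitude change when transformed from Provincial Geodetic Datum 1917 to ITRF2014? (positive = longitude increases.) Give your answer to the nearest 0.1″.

sin φ = 0.110706, cos φ = 0.993853, sin λ = 0.997808, cos λ = -0.066169.
East component: ΔE = −sin λ·ΔX + cos λ·ΔY = −(0.997808)(-131.8) + (-0.066169)(596.1) = 92.07 m.
1° of latitude spans πR/180 = 111195 m; at latitude φ, 1° of longitude spans that × cos φ = 110511.4 m, so Δλ = 92.07 / 110511.4 × 3600 = 2.999″.

Δλ = 3.0″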